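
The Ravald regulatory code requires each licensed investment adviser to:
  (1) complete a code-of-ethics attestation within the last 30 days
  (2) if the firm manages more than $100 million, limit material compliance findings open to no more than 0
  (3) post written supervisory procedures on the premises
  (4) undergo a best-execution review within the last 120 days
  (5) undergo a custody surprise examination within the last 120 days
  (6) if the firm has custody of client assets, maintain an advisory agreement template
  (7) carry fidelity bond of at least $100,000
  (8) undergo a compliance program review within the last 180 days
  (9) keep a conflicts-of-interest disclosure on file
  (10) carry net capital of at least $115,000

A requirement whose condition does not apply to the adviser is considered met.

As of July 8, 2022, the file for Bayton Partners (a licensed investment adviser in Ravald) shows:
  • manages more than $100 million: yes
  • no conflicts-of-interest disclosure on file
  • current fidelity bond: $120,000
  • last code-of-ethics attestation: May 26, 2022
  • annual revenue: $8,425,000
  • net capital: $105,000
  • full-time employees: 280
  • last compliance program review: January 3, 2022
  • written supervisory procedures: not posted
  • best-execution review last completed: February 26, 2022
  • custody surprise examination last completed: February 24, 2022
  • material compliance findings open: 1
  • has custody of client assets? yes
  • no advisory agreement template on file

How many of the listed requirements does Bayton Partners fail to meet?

9

1. code-of-ethics attestation 43 days ago vs limit 30 → not met
2. condition 'manages more than $100 million' holds; material compliance findings open 1 > 0 → not met
3. written supervisory procedures absent → not met
4. best-execution review 132 days ago vs limit 120 → not met
5. custody surprise examination 134 days ago vs limit 120 → not met
6. condition 'has custody of client assets' holds; advisory agreement template absent → not met
7. fidelity bond $120,000 ≥ $100,000 → met
8. compliance program review 186 days ago vs limit 180 → not met
9. conflicts-of-interest disclosure absent → not met
10. net capital $105,000 < $115,000 → not met
Not met: 9 of 10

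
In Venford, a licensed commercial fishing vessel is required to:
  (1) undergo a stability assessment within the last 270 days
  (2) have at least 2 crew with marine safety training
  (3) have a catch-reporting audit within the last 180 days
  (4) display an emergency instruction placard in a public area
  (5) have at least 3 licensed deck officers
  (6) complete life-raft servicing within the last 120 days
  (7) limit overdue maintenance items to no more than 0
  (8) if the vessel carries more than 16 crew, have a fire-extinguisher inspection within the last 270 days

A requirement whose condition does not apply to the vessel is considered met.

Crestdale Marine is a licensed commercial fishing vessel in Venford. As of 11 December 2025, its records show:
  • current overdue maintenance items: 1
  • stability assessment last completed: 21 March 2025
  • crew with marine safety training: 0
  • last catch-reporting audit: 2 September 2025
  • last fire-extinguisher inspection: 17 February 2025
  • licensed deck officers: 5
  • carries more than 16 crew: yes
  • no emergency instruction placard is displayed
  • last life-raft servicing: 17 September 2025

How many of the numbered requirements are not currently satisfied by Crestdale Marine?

4

1. stability assessment 265 days ago vs limit 270 → met
2. crew with marine safety training 0 < 2 → not met
3. catch-reporting audit 100 days ago vs limit 180 → met
4. emergency instruction placard absent → not met
5. licensed deck officers 5 ≥ 3 → met
6. life-raft servicing 85 days ago vs limit 120 → met
7. overdue maintenance items 1 > 0 → not met
8. condition 'carries more than 16 crew' holds; fire-extinguisher inspection 297 days ago vs limit 270 → not met
Not met: 4 of 8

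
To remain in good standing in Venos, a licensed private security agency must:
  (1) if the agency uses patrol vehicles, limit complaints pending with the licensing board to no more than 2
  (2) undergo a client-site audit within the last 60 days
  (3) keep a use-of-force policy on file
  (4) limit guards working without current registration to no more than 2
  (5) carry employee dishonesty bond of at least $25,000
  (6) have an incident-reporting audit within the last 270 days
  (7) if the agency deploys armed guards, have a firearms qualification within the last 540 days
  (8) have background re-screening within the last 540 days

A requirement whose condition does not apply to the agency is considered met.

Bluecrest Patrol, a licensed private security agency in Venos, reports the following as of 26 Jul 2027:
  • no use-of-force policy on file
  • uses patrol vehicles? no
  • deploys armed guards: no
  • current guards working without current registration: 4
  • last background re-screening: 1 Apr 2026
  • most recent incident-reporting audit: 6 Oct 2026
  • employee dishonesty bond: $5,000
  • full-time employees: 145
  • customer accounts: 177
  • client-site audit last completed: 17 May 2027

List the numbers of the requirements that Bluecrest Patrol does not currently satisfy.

1. condition 'uses patrol vehicles' does not hold → requirement n/a → met
2. client-site audit 70 days ago vs limit 60 → not met
3. use-of-force policy absent → not met
4. guards working without current registration 4 > 2 → not met
5. employee dishonesty bond $5,000 < $25,000 → not met
6. incident-reporting audit 293 days ago vs limit 270 → not met
7. condition 'deploys armed guards' does not hold → requirement n/a → met
8. background re-screening 481 days ago vs limit 540 → met
Not met: 2, 3, 4, 5, 6

2, 3, 4, 5, 6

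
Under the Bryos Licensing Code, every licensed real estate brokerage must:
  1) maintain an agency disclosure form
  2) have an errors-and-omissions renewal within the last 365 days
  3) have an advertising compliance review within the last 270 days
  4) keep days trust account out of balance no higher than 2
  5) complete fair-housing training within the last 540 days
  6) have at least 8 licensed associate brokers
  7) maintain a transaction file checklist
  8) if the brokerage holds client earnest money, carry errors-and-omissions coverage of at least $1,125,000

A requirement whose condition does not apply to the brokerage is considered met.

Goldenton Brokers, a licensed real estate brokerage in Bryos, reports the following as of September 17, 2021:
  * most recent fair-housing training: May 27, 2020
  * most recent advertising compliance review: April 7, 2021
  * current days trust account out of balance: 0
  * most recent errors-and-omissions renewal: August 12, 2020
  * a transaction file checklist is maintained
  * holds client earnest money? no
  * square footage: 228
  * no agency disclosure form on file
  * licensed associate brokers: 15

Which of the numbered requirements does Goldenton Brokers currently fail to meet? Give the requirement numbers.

1. agency disclosure form absent → not met
2. errors-and-omissions renewal 401 days ago vs limit 365 → not met
3. advertising compliance review 163 days ago vs limit 270 → met
4. days trust account out of balance 0 ≤ 2 → met
5. fair-housing training 478 days ago vs limit 540 → met
6. licensed associate brokers 15 ≥ 8 → met
7. transaction file checklist present → met
8. condition 'holds client earnest money' does not hold → requirement n/a → met
Not met: 1, 2

1, 2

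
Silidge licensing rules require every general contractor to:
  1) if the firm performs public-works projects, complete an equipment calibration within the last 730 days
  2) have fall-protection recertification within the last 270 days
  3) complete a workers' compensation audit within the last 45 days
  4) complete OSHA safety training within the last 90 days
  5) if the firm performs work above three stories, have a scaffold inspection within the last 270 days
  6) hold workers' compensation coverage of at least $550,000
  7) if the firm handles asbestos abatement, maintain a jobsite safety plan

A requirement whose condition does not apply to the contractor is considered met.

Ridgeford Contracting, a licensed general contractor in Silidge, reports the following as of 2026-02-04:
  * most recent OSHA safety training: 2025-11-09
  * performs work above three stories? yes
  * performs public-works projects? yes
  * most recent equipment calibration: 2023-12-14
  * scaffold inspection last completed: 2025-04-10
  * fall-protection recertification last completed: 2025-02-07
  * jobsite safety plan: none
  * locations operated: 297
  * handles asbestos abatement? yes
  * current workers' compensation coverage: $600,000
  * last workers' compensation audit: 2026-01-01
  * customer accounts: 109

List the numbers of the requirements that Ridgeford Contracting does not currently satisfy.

1. condition 'performs public-works projects' holds; equipment calibration 783 days ago vs limit 730 → not met
2. fall-protection recertification 362 days ago vs limit 270 → not met
3. workers' compensation audit 34 days ago vs limit 45 → met
4. OSHA safety training 87 days ago vs limit 90 → met
5. condition 'performs work above three stories' holds; scaffold inspection 300 days ago vs limit 270 → not met
6. workers' compensation coverage $600,000 ≥ $550,000 → met
7. condition 'handles asbestos abatement' holds; jobsite safety plan absent → not met
Not met: 1, 2, 5, 7

1, 2, 5, 7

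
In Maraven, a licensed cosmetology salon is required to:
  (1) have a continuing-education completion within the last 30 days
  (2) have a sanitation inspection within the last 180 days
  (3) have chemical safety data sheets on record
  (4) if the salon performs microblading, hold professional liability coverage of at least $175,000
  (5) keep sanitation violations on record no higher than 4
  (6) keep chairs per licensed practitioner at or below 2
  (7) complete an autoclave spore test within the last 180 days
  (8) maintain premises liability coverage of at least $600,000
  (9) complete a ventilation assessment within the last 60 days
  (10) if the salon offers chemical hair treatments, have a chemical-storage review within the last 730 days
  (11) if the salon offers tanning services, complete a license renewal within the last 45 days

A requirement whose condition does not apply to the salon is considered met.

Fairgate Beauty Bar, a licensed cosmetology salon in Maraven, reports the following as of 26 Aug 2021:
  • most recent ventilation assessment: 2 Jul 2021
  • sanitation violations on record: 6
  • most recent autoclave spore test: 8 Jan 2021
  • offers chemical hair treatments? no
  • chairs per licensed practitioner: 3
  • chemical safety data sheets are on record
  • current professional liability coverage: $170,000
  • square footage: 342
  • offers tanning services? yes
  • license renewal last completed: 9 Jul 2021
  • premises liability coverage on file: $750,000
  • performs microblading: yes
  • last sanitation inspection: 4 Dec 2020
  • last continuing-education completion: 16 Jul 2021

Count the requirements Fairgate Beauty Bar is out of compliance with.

7

1. continuing-education completion 41 days ago vs limit 30 → not met
2. sanitation inspection 265 days ago vs limit 180 → not met
3. chemical safety data sheets present → met
4. condition 'performs microblading' holds; professional liability coverage $170,000 < $175,000 → not met
5. sanitation violations on record 6 > 4 → not met
6. chairs per licensed practitioner 3 > 2 → not met
7. autoclave spore test 230 days ago vs limit 180 → not met
8. premises liability coverage $750,000 ≥ $600,000 → met
9. ventilation assessment 55 days ago vs limit 60 → met
10. condition 'offers chemical hair treatments' does not hold → requirement n/a → met
11. condition 'offers tanning services' holds; license renewal 48 days ago vs limit 45 → not met
Not met: 7 of 11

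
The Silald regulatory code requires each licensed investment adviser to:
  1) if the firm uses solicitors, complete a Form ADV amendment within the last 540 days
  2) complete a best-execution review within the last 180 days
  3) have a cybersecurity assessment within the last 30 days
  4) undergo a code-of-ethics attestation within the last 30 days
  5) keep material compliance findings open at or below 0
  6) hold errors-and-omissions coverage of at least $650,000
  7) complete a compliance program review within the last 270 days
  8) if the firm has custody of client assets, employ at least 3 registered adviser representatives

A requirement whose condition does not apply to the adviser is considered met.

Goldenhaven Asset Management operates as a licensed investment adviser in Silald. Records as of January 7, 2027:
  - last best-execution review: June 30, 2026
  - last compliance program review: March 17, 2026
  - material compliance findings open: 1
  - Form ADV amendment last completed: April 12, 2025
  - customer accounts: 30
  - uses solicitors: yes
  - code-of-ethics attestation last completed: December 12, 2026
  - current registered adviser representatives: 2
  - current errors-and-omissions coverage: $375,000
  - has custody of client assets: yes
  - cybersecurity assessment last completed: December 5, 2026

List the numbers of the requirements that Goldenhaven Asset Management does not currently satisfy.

1. condition 'uses solicitors' holds; Form ADV amendment 635 days ago vs limit 540 → not met
2. best-execution review 191 days ago vs limit 180 → not met
3. cybersecurity assessment 33 days ago vs limit 30 → not met
4. code-of-ethics attestation 26 days ago vs limit 30 → met
5. material compliance findings open 1 > 0 → not met
6. errors-and-omissions coverage $375,000 < $650,000 → not met
7. compliance program review 296 days ago vs limit 270 → not met
8. condition 'has custody of client assets' holds; registered adviser representatives 2 < 3 → not met
Not met: 1, 2, 3, 5, 6, 7, 8

1, 2, 3, 5, 6, 7, 8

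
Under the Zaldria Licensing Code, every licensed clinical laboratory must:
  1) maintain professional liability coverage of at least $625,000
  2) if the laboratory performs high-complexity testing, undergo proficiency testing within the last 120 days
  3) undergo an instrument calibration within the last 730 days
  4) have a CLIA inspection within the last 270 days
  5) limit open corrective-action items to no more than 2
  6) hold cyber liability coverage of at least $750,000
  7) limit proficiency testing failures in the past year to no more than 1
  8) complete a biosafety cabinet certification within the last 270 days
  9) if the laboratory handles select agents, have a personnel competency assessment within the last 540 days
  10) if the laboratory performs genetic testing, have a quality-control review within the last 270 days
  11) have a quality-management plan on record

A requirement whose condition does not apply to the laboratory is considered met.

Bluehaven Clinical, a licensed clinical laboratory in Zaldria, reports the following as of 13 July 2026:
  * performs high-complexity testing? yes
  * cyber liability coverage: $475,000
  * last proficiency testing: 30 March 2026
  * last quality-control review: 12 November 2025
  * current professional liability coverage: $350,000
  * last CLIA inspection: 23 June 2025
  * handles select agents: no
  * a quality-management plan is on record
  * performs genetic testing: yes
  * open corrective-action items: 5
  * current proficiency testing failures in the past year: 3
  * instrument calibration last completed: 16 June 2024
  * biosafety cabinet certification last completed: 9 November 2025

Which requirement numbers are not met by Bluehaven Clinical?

1, 3, 4, 5, 6, 7

1. professional liability coverage $350,000 < $625,000 → not met
2. condition 'performs high-complexity testing' holds; proficiency testing 105 days ago vs limit 120 → met
3. instrument calibration 757 days ago vs limit 730 → not met
4. CLIA inspection 385 days ago vs limit 270 → not met
5. open corrective-action items 5 > 2 → not met
6. cyber liability coverage $475,000 < $750,000 → not met
7. proficiency testing failures in the past year 3 > 1 → not met
8. biosafety cabinet certification 246 days ago vs limit 270 → met
9. condition 'handles select agents' does not hold → requirement n/a → met
10. condition 'performs genetic testing' holds; quality-control review 243 days ago vs limit 270 → met
11. quality-management plan present → met
Not met: 1, 3, 4, 5, 6, 7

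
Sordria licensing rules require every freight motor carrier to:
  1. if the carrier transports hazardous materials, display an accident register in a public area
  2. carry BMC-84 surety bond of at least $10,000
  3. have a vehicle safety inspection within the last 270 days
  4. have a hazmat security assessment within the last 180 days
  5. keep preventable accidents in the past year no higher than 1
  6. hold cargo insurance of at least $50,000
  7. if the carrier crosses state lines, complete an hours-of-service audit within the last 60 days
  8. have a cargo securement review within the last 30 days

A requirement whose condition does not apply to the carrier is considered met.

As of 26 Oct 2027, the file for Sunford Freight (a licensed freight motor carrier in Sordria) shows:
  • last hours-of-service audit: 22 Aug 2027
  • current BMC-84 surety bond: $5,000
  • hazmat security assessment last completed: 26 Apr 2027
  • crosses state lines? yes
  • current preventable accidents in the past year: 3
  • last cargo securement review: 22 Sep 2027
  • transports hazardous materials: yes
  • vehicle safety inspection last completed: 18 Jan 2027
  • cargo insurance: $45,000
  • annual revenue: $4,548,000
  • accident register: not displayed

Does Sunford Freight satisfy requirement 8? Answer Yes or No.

No

8. cargo securement review 34 days ago vs limit 30 → not met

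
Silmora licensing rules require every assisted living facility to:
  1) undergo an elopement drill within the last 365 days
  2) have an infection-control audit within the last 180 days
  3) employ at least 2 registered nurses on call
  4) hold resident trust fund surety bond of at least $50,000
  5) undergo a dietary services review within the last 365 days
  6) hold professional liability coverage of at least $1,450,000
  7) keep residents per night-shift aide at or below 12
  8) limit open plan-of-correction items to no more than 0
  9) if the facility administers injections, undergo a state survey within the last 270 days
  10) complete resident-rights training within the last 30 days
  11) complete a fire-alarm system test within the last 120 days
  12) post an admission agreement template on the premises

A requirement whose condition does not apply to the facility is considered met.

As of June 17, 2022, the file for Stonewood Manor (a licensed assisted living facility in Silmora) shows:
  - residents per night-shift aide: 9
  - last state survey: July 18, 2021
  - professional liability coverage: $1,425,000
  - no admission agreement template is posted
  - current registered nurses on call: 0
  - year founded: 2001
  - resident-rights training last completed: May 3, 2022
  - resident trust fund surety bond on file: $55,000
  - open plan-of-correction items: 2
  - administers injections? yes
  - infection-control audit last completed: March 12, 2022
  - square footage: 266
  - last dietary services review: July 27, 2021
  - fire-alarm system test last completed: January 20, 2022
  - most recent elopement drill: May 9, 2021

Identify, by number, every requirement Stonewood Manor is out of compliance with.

1. elopement drill 404 days ago vs limit 365 → not met
2. infection-control audit 97 days ago vs limit 180 → met
3. registered nurses on call 0 < 2 → not met
4. resident trust fund surety bond $55,000 ≥ $50,000 → met
5. dietary services review 325 days ago vs limit 365 → met
6. professional liability coverage $1,425,000 < $1,450,000 → not met
7. residents per night-shift aide 9 ≤ 12 → met
8. open plan-of-correction items 2 > 0 → not met
9. condition 'administers injections' holds; state survey 334 days ago vs limit 270 → not met
10. resident-rights training 45 days ago vs limit 30 → not met
11. fire-alarm system test 148 days ago vs limit 120 → not met
12. admission agreement template absent → not met
Not met: 1, 3, 6, 8, 9, 10, 11, 12

1, 3, 6, 8, 9, 10, 11, 12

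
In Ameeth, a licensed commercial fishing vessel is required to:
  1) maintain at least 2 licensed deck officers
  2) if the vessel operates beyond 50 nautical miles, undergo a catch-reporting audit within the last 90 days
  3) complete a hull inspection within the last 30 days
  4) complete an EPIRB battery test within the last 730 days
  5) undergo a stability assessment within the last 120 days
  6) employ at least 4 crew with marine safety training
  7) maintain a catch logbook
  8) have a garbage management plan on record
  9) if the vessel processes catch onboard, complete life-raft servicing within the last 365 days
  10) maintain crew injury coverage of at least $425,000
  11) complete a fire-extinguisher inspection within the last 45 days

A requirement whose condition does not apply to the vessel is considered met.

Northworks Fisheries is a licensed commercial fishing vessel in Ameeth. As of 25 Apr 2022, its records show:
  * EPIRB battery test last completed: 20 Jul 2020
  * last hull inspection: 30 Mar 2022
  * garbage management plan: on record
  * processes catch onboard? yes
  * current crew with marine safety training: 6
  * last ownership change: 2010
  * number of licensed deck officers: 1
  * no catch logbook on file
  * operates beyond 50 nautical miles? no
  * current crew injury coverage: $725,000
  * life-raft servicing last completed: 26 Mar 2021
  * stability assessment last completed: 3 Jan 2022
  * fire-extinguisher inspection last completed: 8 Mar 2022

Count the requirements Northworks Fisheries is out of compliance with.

1. licensed deck officers 1 < 2 → not met
2. condition 'operates beyond 50 nautical miles' does not hold → requirement n/a → met
3. hull inspection 26 days ago vs limit 30 → met
4. EPIRB battery test 644 days ago vs limit 730 → met
5. stability assessment 112 days ago vs limit 120 → met
6. crew with marine safety training 6 ≥ 4 → met
7. catch logbook absent → not met
8. garbage management plan present → met
9. condition 'processes catch onboard' holds; life-raft servicing 395 days ago vs limit 365 → not met
10. crew injury coverage $725,000 ≥ $425,000 → met
11. fire-extinguisher inspection 48 days ago vs limit 45 → not met
Not met: 4 of 11

4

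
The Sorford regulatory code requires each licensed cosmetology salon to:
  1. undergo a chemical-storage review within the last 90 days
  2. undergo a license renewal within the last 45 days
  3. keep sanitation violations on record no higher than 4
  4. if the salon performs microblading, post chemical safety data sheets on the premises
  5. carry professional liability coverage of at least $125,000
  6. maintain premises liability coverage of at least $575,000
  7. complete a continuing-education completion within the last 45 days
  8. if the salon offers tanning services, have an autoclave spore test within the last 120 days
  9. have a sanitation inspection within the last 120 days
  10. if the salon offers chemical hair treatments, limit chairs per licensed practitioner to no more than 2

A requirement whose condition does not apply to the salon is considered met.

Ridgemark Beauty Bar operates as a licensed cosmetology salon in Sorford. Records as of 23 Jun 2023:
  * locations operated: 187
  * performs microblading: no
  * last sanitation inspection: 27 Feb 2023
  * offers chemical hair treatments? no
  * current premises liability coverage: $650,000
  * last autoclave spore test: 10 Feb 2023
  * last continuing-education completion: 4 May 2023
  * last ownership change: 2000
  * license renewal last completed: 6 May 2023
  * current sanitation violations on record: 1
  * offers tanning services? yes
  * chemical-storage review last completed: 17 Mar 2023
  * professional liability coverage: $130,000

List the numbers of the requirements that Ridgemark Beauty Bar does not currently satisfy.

1. chemical-storage review 98 days ago vs limit 90 → not met
2. license renewal 48 days ago vs limit 45 → not met
3. sanitation violations on record 1 ≤ 4 → met
4. condition 'performs microblading' does not hold → requirement n/a → met
5. professional liability coverage $130,000 ≥ $125,000 → met
6. premises liability coverage $650,000 ≥ $575,000 → met
7. continuing-education completion 50 days ago vs limit 45 → not met
8. condition 'offers tanning services' holds; autoclave spore test 133 days ago vs limit 120 → not met
9. sanitation inspection 116 days ago vs limit 120 → met
10. condition 'offers chemical hair treatments' does not hold → requirement n/a → met
Not met: 1, 2, 7, 8

1, 2, 7, 8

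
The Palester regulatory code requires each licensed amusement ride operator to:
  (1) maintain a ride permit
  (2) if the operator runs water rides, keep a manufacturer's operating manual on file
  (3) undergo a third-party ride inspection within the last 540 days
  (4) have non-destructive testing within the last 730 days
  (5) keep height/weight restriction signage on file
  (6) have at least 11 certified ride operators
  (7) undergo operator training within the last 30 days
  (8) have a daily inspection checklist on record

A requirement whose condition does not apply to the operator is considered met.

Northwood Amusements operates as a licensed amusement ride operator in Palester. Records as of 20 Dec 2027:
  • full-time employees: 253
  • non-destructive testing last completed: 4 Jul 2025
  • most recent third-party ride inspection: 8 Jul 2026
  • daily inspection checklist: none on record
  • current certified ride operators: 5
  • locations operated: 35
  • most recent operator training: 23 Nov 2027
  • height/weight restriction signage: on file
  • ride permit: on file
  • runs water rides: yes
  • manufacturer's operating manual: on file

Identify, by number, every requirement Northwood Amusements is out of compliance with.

1. ride permit present → met
2. condition 'runs water rides' holds; manufacturer's operating manual present → met
3. third-party ride inspection 530 days ago vs limit 540 → met
4. non-destructive testing 899 days ago vs limit 730 → not met
5. height/weight restriction signage present → met
6. certified ride operators 5 < 11 → not met
7. operator training 27 days ago vs limit 30 → met
8. daily inspection checklist absent → not met
Not met: 4, 6, 8

4, 6, 8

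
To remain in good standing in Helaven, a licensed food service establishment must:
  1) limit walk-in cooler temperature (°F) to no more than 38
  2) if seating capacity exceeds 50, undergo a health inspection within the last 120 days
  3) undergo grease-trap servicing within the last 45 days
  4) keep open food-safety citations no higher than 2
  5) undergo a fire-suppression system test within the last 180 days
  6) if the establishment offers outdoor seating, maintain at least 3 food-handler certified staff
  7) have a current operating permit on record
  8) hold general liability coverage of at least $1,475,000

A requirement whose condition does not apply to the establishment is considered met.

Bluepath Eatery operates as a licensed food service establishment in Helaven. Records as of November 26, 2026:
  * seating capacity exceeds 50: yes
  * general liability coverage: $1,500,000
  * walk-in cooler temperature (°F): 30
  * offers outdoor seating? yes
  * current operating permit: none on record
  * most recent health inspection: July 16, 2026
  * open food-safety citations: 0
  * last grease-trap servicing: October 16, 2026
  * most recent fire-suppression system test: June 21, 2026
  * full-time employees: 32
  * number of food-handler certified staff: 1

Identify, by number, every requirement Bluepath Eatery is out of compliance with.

2, 6, 7

1. walk-in cooler temperature (°F) 30 ≤ 38 → met
2. condition 'seating capacity exceeds 50' holds; health inspection 133 days ago vs limit 120 → not met
3. grease-trap servicing 41 days ago vs limit 45 → met
4. open food-safety citations 0 ≤ 2 → met
5. fire-suppression system test 158 days ago vs limit 180 → met
6. condition 'offers outdoor seating' holds; food-handler certified staff 1 < 3 → not met
7. current operating permit absent → not met
8. general liability coverage $1,500,000 ≥ $1,475,000 → met
Not met: 2, 6, 7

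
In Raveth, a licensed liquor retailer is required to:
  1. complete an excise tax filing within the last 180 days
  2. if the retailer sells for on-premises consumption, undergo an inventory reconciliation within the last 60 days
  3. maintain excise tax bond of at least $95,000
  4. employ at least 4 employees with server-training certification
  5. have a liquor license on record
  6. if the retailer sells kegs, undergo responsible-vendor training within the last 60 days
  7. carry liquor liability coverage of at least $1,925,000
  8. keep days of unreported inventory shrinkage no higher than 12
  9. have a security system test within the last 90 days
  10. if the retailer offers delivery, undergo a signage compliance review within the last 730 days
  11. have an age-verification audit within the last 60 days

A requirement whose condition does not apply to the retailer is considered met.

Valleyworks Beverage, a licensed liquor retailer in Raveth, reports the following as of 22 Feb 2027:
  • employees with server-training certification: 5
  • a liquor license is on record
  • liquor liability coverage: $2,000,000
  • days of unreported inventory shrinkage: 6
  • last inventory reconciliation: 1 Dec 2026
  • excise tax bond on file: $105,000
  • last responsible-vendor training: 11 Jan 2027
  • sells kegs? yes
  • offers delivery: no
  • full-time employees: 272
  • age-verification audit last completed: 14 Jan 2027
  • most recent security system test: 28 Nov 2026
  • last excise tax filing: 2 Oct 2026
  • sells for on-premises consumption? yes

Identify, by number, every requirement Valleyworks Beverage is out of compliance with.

2

1. excise tax filing 143 days ago vs limit 180 → met
2. condition 'sells for on-premises consumption' holds; inventory reconciliation 83 days ago vs limit 60 → not met
3. excise tax bond $105,000 ≥ $95,000 → met
4. employees with server-training certification 5 ≥ 4 → met
5. liquor license present → met
6. condition 'sells kegs' holds; responsible-vendor training 42 days ago vs limit 60 → met
7. liquor liability coverage $2,000,000 ≥ $1,925,000 → met
8. days of unreported inventory shrinkage 6 ≤ 12 → met
9. security system test 86 days ago vs limit 90 → met
10. condition 'offers delivery' does not hold → requirement n/a → met
11. age-verification audit 39 days ago vs limit 60 → met
Not met: 2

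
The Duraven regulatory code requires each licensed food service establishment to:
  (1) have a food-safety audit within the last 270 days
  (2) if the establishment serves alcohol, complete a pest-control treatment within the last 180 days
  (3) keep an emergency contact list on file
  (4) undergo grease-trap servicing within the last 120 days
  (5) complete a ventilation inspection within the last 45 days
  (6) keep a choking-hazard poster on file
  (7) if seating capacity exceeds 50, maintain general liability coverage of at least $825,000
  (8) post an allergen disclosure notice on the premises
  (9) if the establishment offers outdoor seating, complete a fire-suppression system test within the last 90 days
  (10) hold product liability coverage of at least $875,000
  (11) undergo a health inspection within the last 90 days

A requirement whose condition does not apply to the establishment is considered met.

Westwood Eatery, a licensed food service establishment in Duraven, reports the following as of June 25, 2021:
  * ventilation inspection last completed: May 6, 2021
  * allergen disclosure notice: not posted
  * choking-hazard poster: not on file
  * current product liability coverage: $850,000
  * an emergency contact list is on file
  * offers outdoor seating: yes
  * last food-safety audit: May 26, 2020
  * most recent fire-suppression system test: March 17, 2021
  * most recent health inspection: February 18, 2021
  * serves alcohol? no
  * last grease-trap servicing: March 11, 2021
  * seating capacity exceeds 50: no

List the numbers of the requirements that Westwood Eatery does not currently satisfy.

1. food-safety audit 395 days ago vs limit 270 → not met
2. condition 'serves alcohol' does not hold → requirement n/a → met
3. emergency contact list present → met
4. grease-trap servicing 106 days ago vs limit 120 → met
5. ventilation inspection 50 days ago vs limit 45 → not met
6. choking-hazard poster absent → not met
7. condition 'seating capacity exceeds 50' does not hold → requirement n/a → met
8. allergen disclosure notice absent → not met
9. condition 'offers outdoor seating' holds; fire-suppression system test 100 days ago vs limit 90 → not met
10. product liability coverage $850,000 < $875,000 → not met
11. health inspection 127 days ago vs limit 90 → not met
Not met: 1, 5, 6, 8, 9, 10, 11

1, 5, 6, 8, 9, 10, 11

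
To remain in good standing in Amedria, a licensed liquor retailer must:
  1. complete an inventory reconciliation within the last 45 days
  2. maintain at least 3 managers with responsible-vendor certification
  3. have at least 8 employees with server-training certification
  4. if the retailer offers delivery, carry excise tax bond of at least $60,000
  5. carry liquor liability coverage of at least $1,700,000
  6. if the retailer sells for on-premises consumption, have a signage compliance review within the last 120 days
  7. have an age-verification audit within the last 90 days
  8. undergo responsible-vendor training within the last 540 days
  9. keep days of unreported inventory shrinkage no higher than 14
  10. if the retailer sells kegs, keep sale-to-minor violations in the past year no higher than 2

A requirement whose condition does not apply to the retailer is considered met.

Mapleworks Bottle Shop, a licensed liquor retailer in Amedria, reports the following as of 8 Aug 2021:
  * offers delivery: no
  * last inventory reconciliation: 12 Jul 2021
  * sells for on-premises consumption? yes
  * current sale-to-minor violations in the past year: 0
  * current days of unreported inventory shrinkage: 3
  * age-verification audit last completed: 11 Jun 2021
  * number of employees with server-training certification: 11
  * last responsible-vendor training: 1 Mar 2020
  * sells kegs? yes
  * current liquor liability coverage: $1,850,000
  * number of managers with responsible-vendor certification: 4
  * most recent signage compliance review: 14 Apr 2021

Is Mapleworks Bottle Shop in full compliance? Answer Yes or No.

1. inventory reconciliation 27 days ago vs limit 45 → met
2. managers with responsible-vendor certification 4 ≥ 3 → met
3. employees with server-training certification 11 ≥ 8 → met
4. condition 'offers delivery' does not hold → requirement n/a → met
5. liquor liability coverage $1,850,000 ≥ $1,700,000 → met
6. condition 'sells for on-premises consumption' holds; signage compliance review 116 days ago vs limit 120 → met
7. age-verification audit 58 days ago vs limit 90 → met
8. responsible-vendor training 525 days ago vs limit 540 → met
9. days of unreported inventory shrinkage 3 ≤ 14 → met
10. condition 'sells kegs' holds; sale-to-minor violations in the past year 0 ≤ 2 → met
All met.

Yes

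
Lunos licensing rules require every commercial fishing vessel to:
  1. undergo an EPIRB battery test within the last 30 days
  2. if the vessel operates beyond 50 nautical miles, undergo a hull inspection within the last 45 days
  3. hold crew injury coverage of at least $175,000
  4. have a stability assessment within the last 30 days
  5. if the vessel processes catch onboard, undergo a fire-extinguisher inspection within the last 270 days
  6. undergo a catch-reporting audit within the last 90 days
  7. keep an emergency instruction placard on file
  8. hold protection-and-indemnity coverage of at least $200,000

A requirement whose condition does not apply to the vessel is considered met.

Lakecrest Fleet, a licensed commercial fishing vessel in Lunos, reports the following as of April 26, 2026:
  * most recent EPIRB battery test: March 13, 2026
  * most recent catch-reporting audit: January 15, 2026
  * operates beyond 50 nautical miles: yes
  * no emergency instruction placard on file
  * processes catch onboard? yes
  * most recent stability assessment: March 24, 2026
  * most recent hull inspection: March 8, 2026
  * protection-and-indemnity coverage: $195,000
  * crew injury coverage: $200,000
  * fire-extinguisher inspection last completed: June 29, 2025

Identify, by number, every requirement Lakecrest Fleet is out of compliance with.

1. EPIRB battery test 44 days ago vs limit 30 → not met
2. condition 'operates beyond 50 nautical miles' holds; hull inspection 49 days ago vs limit 45 → not met
3. crew injury coverage $200,000 ≥ $175,000 → met
4. stability assessment 33 days ago vs limit 30 → not met
5. condition 'processes catch onboard' holds; fire-extinguisher inspection 301 days ago vs limit 270 → not met
6. catch-reporting audit 101 days ago vs limit 90 → not met
7. emergency instruction placard absent → not met
8. protection-and-indemnity coverage $195,000 < $200,000 → not met
Not met: 1, 2, 4, 5, 6, 7, 8

1, 2, 4, 5, 6, 7, 8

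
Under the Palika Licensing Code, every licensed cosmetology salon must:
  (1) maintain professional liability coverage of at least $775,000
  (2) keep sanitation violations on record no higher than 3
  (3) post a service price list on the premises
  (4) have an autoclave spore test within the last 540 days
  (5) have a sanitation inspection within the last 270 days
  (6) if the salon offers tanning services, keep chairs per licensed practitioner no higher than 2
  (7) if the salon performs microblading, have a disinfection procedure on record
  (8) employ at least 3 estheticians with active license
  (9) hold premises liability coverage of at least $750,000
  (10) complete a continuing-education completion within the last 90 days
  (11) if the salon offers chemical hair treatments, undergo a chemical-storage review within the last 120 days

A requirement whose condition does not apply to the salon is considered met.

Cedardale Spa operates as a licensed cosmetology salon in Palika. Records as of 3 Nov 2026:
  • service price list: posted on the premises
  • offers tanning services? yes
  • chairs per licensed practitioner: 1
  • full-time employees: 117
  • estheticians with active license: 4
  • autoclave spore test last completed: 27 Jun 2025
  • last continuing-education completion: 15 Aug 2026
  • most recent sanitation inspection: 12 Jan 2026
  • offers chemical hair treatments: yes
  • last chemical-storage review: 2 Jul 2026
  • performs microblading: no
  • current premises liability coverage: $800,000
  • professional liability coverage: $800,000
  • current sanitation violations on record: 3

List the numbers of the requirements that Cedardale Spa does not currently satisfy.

5, 11

1. professional liability coverage $800,000 ≥ $775,000 → met
2. sanitation violations on record 3 ≤ 3 → met
3. service price list present → met
4. autoclave spore test 494 days ago vs limit 540 → met
5. sanitation inspection 295 days ago vs limit 270 → not met
6. condition 'offers tanning services' holds; chairs per licensed practitioner 1 ≤ 2 → met
7. condition 'performs microblading' does not hold → requirement n/a → met
8. estheticians with active license 4 ≥ 3 → met
9. premises liability coverage $800,000 ≥ $750,000 → met
10. continuing-education completion 80 days ago vs limit 90 → met
11. condition 'offers chemical hair treatments' holds; chemical-storage review 124 days ago vs limit 120 → not met
Not met: 5, 11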